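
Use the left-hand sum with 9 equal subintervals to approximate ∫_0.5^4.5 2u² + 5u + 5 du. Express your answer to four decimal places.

Δu = (4.5 − 0.5)/9 = 4/9.
Left endpoints: 0.5, 17/18, 25/18, 11/6, 41/18, 49/18, 19/6, 65/18, 73/18.
f(0.5) = 8, f(17/18) = 932/81, f(25/18) = 1280/81, f(11/6) = 188/9, f(41/18) = 2168/81, f(49/18) = 2708/81, f(19/6) = 368/9, f(65/18) = 3980/81, f(73/18) = 4712/81.
Sum = Δu · [f(0.5) + f(17/18) + f(25/18) + ...].
Sum ≈ 117.5967.

117.5967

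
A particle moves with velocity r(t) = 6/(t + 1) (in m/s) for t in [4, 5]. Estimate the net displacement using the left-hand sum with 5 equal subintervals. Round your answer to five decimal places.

1.11417

Δt = (5 − 4)/5 = 0.2.
Left endpoints: 4, 4.2, 4.4, 4.6, 4.8.
r(4) = 1.2, r(4.2) = 15/13, r(4.4) = 10/9, r(4.6) = 15/14, r(4.8) = 30/29.
Sum = Δt · [r(4) + r(4.2) + r(4.4) + r(4.6) + r(4.8)].
Sum ≈ 1.11417.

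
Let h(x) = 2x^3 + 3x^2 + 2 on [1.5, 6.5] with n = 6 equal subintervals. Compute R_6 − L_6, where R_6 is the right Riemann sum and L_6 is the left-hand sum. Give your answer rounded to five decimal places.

552.08333

R_6 ≈ 1462.9166667.
L_6 ≈ 910.8333333.
R_6 − L_6 ≈ 552.08333.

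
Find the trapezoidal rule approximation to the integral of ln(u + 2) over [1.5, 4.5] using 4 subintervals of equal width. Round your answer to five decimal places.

4.77588

Δu = (4.5 − 1.5)/4 = 0.75.
f(1.5) ≈ 1.25276, f(2.25) ≈ 1.44692, f(3) ≈ 1.60944, f(3.75) ≈ 1.74920, f(4.5) ≈ 1.87180.
T_4 = (Δu/2)·[f(u_0) + 2f(u_1) + 2f(u_2) + 2f(u_3) + f(u_4)].
Sum ≈ 4.77588.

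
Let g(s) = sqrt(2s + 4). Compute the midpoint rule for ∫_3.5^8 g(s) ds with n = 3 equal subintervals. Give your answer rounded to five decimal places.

Δs = (8 − 3.5)/3 = 1.5.
Midpoints: 4.25, 5.75, 7.25.
g(4.25) ≈ 3.53553, g(5.75) ≈ 3.93700, g(7.25) ≈ 4.30116.
Sum = Δs · [g(4.25) + g(5.75) + g(7.25)].
Sum ≈ 17.66055.

17.66055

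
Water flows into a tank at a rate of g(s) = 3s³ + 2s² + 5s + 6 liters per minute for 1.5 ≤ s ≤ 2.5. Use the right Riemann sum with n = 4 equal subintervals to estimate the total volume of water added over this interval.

56.09375

Δs = (2.5 − 1.5)/4 = 0.25.
Right endpoints: 1.75, 2, 2.25, 2.5.
g(1.75) = 36.953125, g(2) = 48, g(2.25) = 61.546875, g(2.5) = 77.875.
Sum = Δs · [g(1.75) + g(2) + g(2.25) + g(2.5)].
Sum = 56.09375.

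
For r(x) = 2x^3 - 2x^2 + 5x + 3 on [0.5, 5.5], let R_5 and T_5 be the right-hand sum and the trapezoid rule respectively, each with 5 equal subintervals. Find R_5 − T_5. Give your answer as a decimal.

R_5 = 598.75.
T_5 = 450.
R_5 − T_5 = 148.75.

148.75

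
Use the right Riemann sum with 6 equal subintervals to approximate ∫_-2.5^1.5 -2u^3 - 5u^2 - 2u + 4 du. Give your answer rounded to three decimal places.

Δu = (1.5 − (-2.5))/6 = 2/3.
Right endpoints: -11/6, -7/6, -0.5, 1/6, 5/6, 1.5.
f(-11/6) = 86/27, f(-7/6) = 73/27, f(-0.5) = 4, f(1/6) = 95/27, f(5/6) = -62/27, f(1.5) = -17.
Sum = Δu · [f(-11/6) + f(-7/6) + f(-0.5) + ...].
Sum ≈ -3.926.

-3.926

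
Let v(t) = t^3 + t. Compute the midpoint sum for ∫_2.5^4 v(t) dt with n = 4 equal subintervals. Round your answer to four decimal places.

58.9380

Δt = (4 − 2.5)/4 = 0.375.
Midpoints: 2.6875, 3.0625, 3.4375, 3.8125.
v(2.6875) = 90515/4096, v(3.0625) = 130193/4096, v(3.4375) = 180455/4096, v(3.8125) = 242597/4096.
Sum = Δt · [v(2.6875) + v(3.0625) + v(3.4375) + v(3.8125)].
Sum ≈ 58.9380.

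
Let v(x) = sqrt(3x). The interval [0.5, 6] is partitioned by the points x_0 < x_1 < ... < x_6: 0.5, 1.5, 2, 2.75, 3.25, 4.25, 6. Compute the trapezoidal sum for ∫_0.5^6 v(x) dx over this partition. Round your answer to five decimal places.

Subinterval widths: 1, 0.5, 0.75, 0.5, 1, 1.75.
v(0.5) ≈ 1.22474, v(1.5) ≈ 2.12132, v(2) ≈ 2.44949, v(2.75) ≈ 2.87228, v(3.25) ≈ 3.12250, v(4.25) ≈ 3.57071, v(6) ≈ 4.24264.
On each subinterval the trapezoid contributes (Δx_i/2)·[v(x_{i-1}) + v(x_i)].
Sum ≈ 16.49339.

16.49339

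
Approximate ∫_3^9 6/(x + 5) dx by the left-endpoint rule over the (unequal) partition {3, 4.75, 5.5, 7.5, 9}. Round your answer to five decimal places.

3.63690

Subinterval widths: 1.75, 0.75, 2, 1.5.
Left endpoints: 3, 4.75, 5.5, 7.5.
f(3) = 0.75, f(4.75) = 8/13, f(5.5) = 4/7, f(7.5) = 0.48.
Sum = Σ Δx_i · f(x_i).
Sum ≈ 3.63690.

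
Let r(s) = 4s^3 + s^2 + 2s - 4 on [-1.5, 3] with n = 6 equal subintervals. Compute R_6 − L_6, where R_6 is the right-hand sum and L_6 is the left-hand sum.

102.9375

R_6 = 130.5.
L_6 = 27.5625.
R_6 − L_6 = 102.9375.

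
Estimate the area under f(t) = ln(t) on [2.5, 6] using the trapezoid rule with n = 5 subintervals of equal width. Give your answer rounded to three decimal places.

Δt = (6 − 2.5)/5 = 0.7.
f(2.5) ≈ 0.916, f(3.2) ≈ 1.163, f(3.9) ≈ 1.361, f(4.6) ≈ 1.526, f(5.3) ≈ 1.668, f(6) ≈ 1.792.
T_5 = (Δt/2)·[f(t_0) + 2f(t_1) + ... + 2f(t_{4}) + f(t_5)].
Sum ≈ 4.950.

4.950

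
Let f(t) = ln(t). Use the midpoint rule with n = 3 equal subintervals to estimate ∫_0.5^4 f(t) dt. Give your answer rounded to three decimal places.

Δt = (4 − 0.5)/3 = 7/6.
Midpoints: 13/12, 2.25, 41/12.
f(13/12) ≈ 0.080, f(2.25) ≈ 0.811, f(41/12) ≈ 1.229.
Sum = Δt · [f(13/12) + f(2.25) + f(41/12)].
Sum ≈ 2.473.

2.473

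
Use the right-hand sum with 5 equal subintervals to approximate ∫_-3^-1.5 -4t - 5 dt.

5.1

Δt = (-1.5 − (-3))/5 = 0.3.
Right endpoints: -2.7, -2.4, -2.1, -1.8, -1.5.
f(-2.7) = 5.8, f(-2.4) = 4.6, f(-2.1) = 3.4, f(-1.8) = 2.2, f(-1.5) = 1.
Sum = Δt · [f(-2.7) + f(-2.4) + f(-2.1) + f(-1.8) + f(-1.5)].
Sum = 5.1.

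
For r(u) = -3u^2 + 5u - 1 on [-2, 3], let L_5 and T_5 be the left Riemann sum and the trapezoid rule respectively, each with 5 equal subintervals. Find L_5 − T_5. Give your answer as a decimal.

L_5 = -35.
T_5 = -30.
L_5 − T_5 = -5.

-5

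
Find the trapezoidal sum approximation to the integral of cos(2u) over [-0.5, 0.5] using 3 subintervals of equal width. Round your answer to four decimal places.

0.8101

Δu = (0.5 − (-0.5))/3 = 1/3.
f(-0.5) ≈ 0.5403, f(-1/6) ≈ 0.9450, f(1/6) ≈ 0.9450, f(0.5) ≈ 0.5403.
T_3 = (Δu/2)·[f(u_0) + 2f(u_1) + 2f(u_2) + f(u_3)].
Sum ≈ 0.8101.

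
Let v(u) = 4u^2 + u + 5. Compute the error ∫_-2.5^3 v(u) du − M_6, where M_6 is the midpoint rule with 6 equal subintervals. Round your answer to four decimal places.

Exact integral: ∫_-2.5^3 v(u) du ≈ 85.708333.
M_6 ≈ 84.167824.
Error ≈ 85.708333 − 84.167824 ≈ 1.5405.

1.5405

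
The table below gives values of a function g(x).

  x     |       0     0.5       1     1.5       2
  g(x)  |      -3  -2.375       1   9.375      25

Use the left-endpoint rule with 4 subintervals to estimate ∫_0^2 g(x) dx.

Δx = 0.5.
Sum = 0.5·[(-3) + (-2.375) + 1 + 9.375] = 2.5.

2.5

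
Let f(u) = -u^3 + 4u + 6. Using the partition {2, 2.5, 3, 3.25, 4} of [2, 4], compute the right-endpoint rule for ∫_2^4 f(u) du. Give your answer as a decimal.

Subinterval widths: 0.5, 0.5, 0.25, 0.75.
Right endpoints: 2.5, 3, 3.25, 4.
f(2.5) = 0.375, f(3) = -9, f(3.25) = -15.328125, f(4) = -42.
Sum = Σ Δu_i · f(u_i).
Sum = -39.64453125.

-39.64453125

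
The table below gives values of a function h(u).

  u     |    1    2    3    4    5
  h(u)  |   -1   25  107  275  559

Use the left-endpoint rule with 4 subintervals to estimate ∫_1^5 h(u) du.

Δu = 1.
Sum = 1·[(-1) + 25 + 107 + 275] = 406.

406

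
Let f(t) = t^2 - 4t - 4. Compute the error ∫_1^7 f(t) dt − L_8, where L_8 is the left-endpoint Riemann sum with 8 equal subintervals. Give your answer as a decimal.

Exact integral: ∫_1^7 f(t) dt = -6.
L_8 = -14.4375.
Error = -6 − (-14.4375) = 8.4375.

8.4375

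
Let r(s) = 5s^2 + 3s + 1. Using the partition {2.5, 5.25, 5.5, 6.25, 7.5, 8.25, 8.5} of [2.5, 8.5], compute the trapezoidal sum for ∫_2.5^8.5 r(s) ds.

Subinterval widths: 2.75, 0.25, 0.75, 1.25, 0.75, 0.25.
r(2.5) = 39.75, r(5.25) = 154.5625, r(5.5) = 168.75, r(6.25) = 215.0625, r(7.5) = 304.75, r(8.25) = 366.0625, r(8.5) = 387.75.
On each subinterval the trapezoid contributes (Δs_i/2)·[r(s_{i-1}) + r(s_i)].
Sum = 1122.1875.

1122.1875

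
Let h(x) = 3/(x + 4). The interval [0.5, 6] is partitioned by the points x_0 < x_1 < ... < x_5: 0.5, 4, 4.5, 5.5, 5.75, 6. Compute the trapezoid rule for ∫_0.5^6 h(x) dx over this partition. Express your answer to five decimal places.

Subinterval widths: 3.5, 0.5, 1, 0.25, 0.25.
h(0.5) = 2/3, h(4) = 0.375, h(4.5) = 6/17, h(5.5) = 6/19, h(5.75) = 4/13, h(6) = 0.3.
On each subinterval the trapezoid contributes (Δx_i/2)·[h(x_{i-1}) + h(x_i)].
Sum ≈ 2.49316.

2.49316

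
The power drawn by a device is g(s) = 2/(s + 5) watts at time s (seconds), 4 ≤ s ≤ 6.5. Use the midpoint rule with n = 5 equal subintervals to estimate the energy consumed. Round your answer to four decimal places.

0.4901

Δs = (6.5 − 4)/5 = 0.5.
Midpoints: 4.25, 4.75, 5.25, 5.75, 6.25.
g(4.25) = 8/37, g(4.75) = 8/39, g(5.25) = 8/41, g(5.75) = 8/43, g(6.25) = 8/45.
Sum = Δs · [g(4.25) + g(4.75) + g(5.25) + g(5.75) + g(6.25)].
Sum ≈ 0.4901.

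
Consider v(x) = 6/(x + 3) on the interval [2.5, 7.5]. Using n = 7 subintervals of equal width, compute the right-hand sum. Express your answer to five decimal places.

3.70034

Δx = (7.5 − 2.5)/7 = 5/7.
Right endpoints: 45/14, 55/14, 65/14, 75/14, 85/14, 95/14, 7.5.
v(45/14) = 28/29, v(55/14) = 84/97, v(65/14) = 84/107, v(75/14) = 28/39, v(85/14) = 84/127, v(95/14) = 84/137, v(7.5) = 4/7.
Sum = Δx · [v(45/14) + v(55/14) + v(65/14) + ...].
Sum ≈ 3.70034.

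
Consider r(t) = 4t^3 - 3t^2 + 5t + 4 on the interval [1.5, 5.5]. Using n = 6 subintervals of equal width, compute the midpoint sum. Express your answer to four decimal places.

827.2222

Δt = (5.5 − 1.5)/6 = 2/3.
Midpoints: 11/6, 2.5, 19/6, 23/6, 4.5, 31/6.
r(11/6) = 2995/108, r(2.5) = 60.25, r(19/6) = 12611/108, r(23/6) = 22075/108, r(4.5) = 330.25, r(31/6) = 54155/108.
Sum = Δt · [r(11/6) + r(2.5) + r(19/6) + ...].
Sum ≈ 827.2222.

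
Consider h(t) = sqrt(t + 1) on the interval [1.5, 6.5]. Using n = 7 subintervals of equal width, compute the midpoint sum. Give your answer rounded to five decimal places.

Δt = (6.5 − 1.5)/7 = 5/7.
Midpoints: 13/7, 18/7, 23/7, 4, 33/7, 38/7, 43/7.
h(13/7) ≈ 1.69031, h(18/7) ≈ 1.88982, h(23/7) ≈ 2.07020, h(4) ≈ 2.23607, h(33/7) ≈ 2.39046, h(38/7) ≈ 2.53546, h(43/7) ≈ 2.67261.
Sum = Δt · [h(13/7) + h(18/7) + h(23/7) + ...].
Sum ≈ 11.06066.

11.06066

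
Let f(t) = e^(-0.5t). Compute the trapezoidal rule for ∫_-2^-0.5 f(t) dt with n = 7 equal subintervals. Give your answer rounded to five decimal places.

Δt = (-0.5 − (-2))/7 = 3/14.
f(-2) ≈ 2.71828, f(-25/14) ≈ 2.44210, f(-11/7) ≈ 2.19397, f(-19/14) ≈ 1.97106, f(-8/7) ≈ 1.77079, f(-13/14) ≈ 1.59088, f(-5/7) ≈ 1.42924, f(-0.5) ≈ 1.28403.
T_7 = (Δt/2)·[f(t_0) + 2f(t_1) + ... + 2f(t_{6}) + f(t_7)].
Sum ≈ 2.87126.

2.87126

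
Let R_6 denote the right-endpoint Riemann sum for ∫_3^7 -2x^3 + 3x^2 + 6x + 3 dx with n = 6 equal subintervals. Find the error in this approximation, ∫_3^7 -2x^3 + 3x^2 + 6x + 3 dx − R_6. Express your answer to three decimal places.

170.667

Exact integral: ∫_3^7 f(x) dx = -712.
R_6 ≈ -882.66667.
Error ≈ -712 − (-882.66667) ≈ 170.667.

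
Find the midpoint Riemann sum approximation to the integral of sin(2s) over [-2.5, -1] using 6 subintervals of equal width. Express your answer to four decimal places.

0.3536

Δs = (-1 − (-2.5))/6 = 0.25.
Midpoints: -2.375, -2.125, -1.875, -1.625, -1.375, -1.125.
f(-2.375) ≈ 0.9993, f(-2.125) ≈ 0.8950, f(-1.875) ≈ 0.5716, f(-1.625) ≈ 0.1082, f(-1.375) ≈ -0.3817, f(-1.125) ≈ -0.7781.
Sum = Δs · [f(-2.375) + f(-2.125) + f(-1.875) + ...].
Sum ≈ 0.3536.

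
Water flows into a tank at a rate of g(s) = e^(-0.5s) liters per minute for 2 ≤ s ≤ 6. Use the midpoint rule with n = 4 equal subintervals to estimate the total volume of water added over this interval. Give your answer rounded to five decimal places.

0.62961

Δs = (6 − 2)/4 = 1.
Midpoints: 2.5, 3.5, 4.5, 5.5.
g(2.5) ≈ 0.28650, g(3.5) ≈ 0.17377, g(4.5) ≈ 0.10540, g(5.5) ≈ 0.06393.
Sum = Δs · [g(2.5) + g(3.5) + g(4.5) + g(5.5)].
Sum ≈ 0.62961.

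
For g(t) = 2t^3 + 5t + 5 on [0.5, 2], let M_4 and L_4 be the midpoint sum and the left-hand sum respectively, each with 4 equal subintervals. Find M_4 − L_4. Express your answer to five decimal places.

M_4 ≈ 24.7119141.
L_4 ≈ 20.7480469.
M_4 − L_4 ≈ 3.96387.

3.96387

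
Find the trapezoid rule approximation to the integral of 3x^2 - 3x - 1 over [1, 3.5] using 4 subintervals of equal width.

22.98828125

Δx = (3.5 − 1)/4 = 0.625.
f(1) = -1, f(1.625) = 2.046875, f(2.25) = 7.4375, f(2.875) = 15.171875, f(3.5) = 25.25.
T_4 = (Δx/2)·[f(x_0) + 2f(x_1) + 2f(x_2) + 2f(x_3) + f(x_4)].
Sum = 22.98828125.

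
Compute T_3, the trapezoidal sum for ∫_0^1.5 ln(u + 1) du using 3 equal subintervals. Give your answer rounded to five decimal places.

0.77838

Δu = (1.5 − 0)/3 = 0.5.
f(0) ≈ 0.00000, f(0.5) ≈ 0.40547, f(1) ≈ 0.69315, f(1.5) ≈ 0.91629.
T_3 = (Δu/2)·[f(u_0) + 2f(u_1) + 2f(u_2) + f(u_3)].
Sum ≈ 0.77838.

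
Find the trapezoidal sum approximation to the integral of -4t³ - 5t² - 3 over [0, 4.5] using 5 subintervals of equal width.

-594.8775

Δt = (4.5 − 0)/5 = 0.9.
f(0) = -3, f(0.9) = -9.966, f(1.8) = -42.528, f(2.7) = -118.182, f(3.6) = -254.424, f(4.5) = -468.75.
T_5 = (Δt/2)·[f(t_0) + 2f(t_1) + ... + 2f(t_{4}) + f(t_5)].
Sum = -594.8775.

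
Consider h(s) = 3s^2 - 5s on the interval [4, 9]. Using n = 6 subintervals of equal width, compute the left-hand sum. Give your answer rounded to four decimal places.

Δs = (9 − 4)/6 = 5/6.
Left endpoints: 4, 29/6, 17/3, 6.5, 22/3, 49/6.
h(4) = 28, h(29/6) = 551/12, h(17/3) = 68, h(6.5) = 94.25, h(22/3) = 374/3, h(49/6) = 159.25.
Sum = Δs · [h(4) + h(29/6) + h(17/3) + ...].
Sum ≈ 433.4028.

433.4028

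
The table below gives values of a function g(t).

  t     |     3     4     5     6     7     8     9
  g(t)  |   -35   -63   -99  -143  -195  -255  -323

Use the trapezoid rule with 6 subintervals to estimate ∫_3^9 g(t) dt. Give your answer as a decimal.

-934

Δt = 1.
T_6 = (1/2)·[(-35) + 2·(-63) + 2·(-99) + 2·(-143) + 2·(-195) + 2·(-255) + (-323)] = -934.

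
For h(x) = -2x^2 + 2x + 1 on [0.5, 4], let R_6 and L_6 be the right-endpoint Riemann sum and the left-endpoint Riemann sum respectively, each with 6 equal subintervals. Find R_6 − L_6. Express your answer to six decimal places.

R_6 ≈ -30.87615741.
L_6 ≈ -16.58449074.
R_6 − L_6 ≈ -14.291667.

-14.291667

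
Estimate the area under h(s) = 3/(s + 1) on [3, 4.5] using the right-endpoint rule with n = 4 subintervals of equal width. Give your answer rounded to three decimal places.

0.918

Δs = (4.5 − 3)/4 = 0.375.
Right endpoints: 3.375, 3.75, 4.125, 4.5.
h(3.375) = 24/35, h(3.75) = 12/19, h(4.125) = 24/41, h(4.5) = 6/11.
Sum = Δs · [h(3.375) + h(3.75) + h(4.125) + h(4.5)].
Sum ≈ 0.918.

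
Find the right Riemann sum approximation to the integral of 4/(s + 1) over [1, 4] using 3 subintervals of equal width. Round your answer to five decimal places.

Δs = (4 − 1)/3 = 1.
Right endpoints: 2, 3, 4.
f(2) = 4/3, f(3) = 1, f(4) = 0.8.
Sum = Δs · [f(2) + f(3) + f(4)].
Sum ≈ 3.13333.

3.13333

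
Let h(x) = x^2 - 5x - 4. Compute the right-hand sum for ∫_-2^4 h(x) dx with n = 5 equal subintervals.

Δx = (4 − (-2))/5 = 1.2.
Right endpoints: -0.8, 0.4, 1.6, 2.8, 4.
h(-0.8) = 0.64, h(0.4) = -5.84, h(1.6) = -9.44, h(2.8) = -10.16, h(4) = -8.
Sum = Δx · [h(-0.8) + h(0.4) + h(1.6) + h(2.8) + h(4)].
Sum = -39.36.

-39.36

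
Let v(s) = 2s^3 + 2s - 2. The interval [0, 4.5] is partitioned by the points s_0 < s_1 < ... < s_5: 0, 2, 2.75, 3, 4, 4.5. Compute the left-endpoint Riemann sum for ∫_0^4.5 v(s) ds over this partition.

Subinterval widths: 2, 0.75, 0.25, 1, 0.5.
Left endpoints: 0, 2, 2.75, 3, 4.
v(0) = -2, v(2) = 18, v(2.75) = 45.09375, v(3) = 58, v(4) = 134.
Sum = Σ Δs_i · v(s_i).
Sum = 145.7734375.

145.7734375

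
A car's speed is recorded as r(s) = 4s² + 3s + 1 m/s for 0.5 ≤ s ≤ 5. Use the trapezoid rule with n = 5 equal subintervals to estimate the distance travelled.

Δs = (5 − 0.5)/5 = 0.9.
r(0.5) = 3.5, r(1.4) = 13.04, r(2.3) = 29.06, r(3.2) = 51.56, r(4.1) = 80.54, r(5) = 116.
T_5 = (Δs/2)·[r(s_0) + 2r(s_1) + ... + 2r(s_{4}) + r(s_5)].
Sum = 210.555.

210.555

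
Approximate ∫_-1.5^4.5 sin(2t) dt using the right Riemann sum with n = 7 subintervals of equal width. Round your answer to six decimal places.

0.207836

Δt = (4.5 − (-1.5))/7 = 6/7.
Right endpoints: -9/14, 3/14, 15/14, 27/14, 39/14, 51/14, 4.5.
f(-9/14) ≈ -0.959639, f(3/14) ≈ 0.415572, f(15/14) ≈ 0.840787, f(27/14) ≈ -0.656033, f(39/14) ≈ -0.653165, f(51/14) ≈ 0.842835, f(4.5) ≈ 0.412118.
Sum = Δt · [f(-9/14) + f(3/14) + f(15/14) + ...].
Sum ≈ 0.207836.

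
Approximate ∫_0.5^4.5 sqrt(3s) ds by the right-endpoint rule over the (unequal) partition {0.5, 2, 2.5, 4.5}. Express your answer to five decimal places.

12.39201

Subinterval widths: 1.5, 0.5, 2.
Right endpoints: 2, 2.5, 4.5.
f(2) ≈ 2.44949, f(2.5) ≈ 2.73861, f(4.5) ≈ 3.67423.
Sum = Σ Δs_i · f(s_i).
Sum ≈ 12.39201.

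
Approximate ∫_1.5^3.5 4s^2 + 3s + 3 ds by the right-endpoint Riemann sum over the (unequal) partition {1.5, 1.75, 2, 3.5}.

Subinterval widths: 0.25, 0.25, 1.5.
Right endpoints: 1.75, 2, 3.5.
f(1.75) = 20.5, f(2) = 25, f(3.5) = 62.5.
Sum = Σ Δs_i · f(s_i).
Sum = 105.125.

105.125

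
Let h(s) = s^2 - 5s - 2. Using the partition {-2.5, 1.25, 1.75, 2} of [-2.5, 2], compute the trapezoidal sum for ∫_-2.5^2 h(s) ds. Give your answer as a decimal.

Subinterval widths: 3.75, 0.5, 0.25.
h(-2.5) = 16.75, h(1.25) = -6.6875, h(1.75) = -7.6875, h(2) = -8.
On each subinterval the trapezoid contributes (Δs_i/2)·[h(s_{i-1}) + h(s_i)].
Sum = 13.3125.

13.3125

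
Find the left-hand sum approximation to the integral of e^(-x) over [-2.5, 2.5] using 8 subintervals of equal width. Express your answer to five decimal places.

16.27314

Δx = (2.5 − (-2.5))/8 = 0.625.
Left endpoints: -2.5, -1.875, -1.25, -0.625, 0, 0.625, 1.25, 1.875.
f(-2.5) ≈ 12.18249, f(-1.875) ≈ 6.52082, f(-1.25) ≈ 3.49034, f(-0.625) ≈ 1.86825, f(0) ≈ 1.00000, f(0.625) ≈ 0.53526, f(1.25) ≈ 0.28650, f(1.875) ≈ 0.15335.
Sum = Δx · [f(-2.5) + f(-1.875) + f(-1.25) + ...].
Sum ≈ 16.27314.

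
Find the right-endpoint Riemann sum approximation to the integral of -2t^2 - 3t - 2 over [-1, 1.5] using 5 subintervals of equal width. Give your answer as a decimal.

-12.5

Δt = (1.5 − (-1))/5 = 0.5.
Right endpoints: -0.5, 0, 0.5, 1, 1.5.
f(-0.5) = -1, f(0) = -2, f(0.5) = -4, f(1) = -7, f(1.5) = -11.
Sum = Δt · [f(-0.5) + f(0) + f(0.5) + f(1) + f(1.5)].
Sum = -12.5.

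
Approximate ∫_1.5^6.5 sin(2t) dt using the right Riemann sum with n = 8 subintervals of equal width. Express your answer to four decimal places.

Δt = (6.5 − 1.5)/8 = 0.625.
Right endpoints: 2.125, 2.75, 3.375, 4, 4.625, 5.25, 5.875, 6.5.
f(2.125) ≈ -0.8950, f(2.75) ≈ -0.7055, f(3.375) ≈ 0.4500, f(4) ≈ 0.9894, f(4.625) ≈ 0.1739, f(5.25) ≈ -0.8797, f(5.875) ≈ -0.7287, f(6.5) ≈ 0.4202.
Sum = Δt · [f(2.125) + f(2.75) + f(3.375) + ...].
Sum ≈ -0.7346.

-0.7346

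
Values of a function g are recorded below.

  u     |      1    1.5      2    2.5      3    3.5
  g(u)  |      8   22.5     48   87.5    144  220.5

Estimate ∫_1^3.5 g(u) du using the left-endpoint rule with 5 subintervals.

Δu = 0.5.
Sum = 0.5·[8 + 22.5 + 48 + 87.5 + 144] = 155.

155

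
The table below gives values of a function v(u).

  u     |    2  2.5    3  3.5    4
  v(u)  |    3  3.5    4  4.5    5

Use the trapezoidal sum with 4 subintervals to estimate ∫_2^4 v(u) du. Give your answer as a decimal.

Δu = 0.5.
T_4 = (0.5/2)·[3 + 2·3.5 + 2·4 + 2·4.5 + 5] = 8.

8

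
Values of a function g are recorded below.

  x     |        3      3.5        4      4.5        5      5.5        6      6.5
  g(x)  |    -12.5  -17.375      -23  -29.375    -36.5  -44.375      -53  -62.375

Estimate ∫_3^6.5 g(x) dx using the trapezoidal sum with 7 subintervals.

-120.53125

Δx = 0.5.
T_7 = (0.5/2)·[(-12.5) + 2·(-17.375) + 2·(-23) + 2·(-29.375) + 2·(-36.5) + 2·(-44.375) + 2·(-53) + (-62.375)] = -120.53125.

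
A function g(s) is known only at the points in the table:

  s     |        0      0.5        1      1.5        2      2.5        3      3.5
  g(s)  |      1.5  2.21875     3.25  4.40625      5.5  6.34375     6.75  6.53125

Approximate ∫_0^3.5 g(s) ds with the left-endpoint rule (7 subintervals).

Δs = 0.5.
Sum = 0.5·[1.5 + 2.21875 + 3.25 + 4.40625 + 5.5 + 6.34375 + 6.75] = 14.984375.

14.984375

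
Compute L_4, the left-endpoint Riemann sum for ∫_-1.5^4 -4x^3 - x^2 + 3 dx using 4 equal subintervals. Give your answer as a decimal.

-89.890625

Δx = (4 − (-1.5))/4 = 1.375.
Left endpoints: -1.5, -0.125, 1.25, 2.625.
f(-1.5) = 14.25, f(-0.125) = 2.9921875, f(1.25) = -6.375, f(2.625) = -76.2421875.
Sum = Δx · [f(-1.5) + f(-0.125) + f(1.25) + f(2.625)].
Sum = -89.890625.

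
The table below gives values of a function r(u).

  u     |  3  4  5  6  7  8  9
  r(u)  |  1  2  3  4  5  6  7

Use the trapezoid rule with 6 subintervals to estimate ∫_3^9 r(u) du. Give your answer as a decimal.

Δu = 1.
T_6 = (1/2)·[1 + 2·2 + 2·3 + 2·4 + 2·5 + 2·6 + 7] = 24.

24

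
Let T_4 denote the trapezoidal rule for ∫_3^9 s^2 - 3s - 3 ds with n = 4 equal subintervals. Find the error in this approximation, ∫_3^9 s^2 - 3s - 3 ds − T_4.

-2.25

Exact integral: ∫_3^9 f(s) ds = 108.
T_4 = 110.25.
Error = 108 − 110.25 = -2.25.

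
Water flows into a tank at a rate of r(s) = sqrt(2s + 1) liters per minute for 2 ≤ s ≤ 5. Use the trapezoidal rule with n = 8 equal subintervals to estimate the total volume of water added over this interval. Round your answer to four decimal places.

8.4325

Δs = (5 − 2)/8 = 0.375.
r(2) ≈ 2.2361, r(2.375) ≈ 2.3979, r(2.75) ≈ 2.5495, r(3.125) ≈ 2.6926, r(3.5) ≈ 2.8284, r(3.875) ≈ 2.9580, r(4.25) ≈ 3.0822, r(4.625) ≈ 3.2016, r(5) ≈ 3.3166.
T_8 = (Δs/2)·[r(s_0) + 2r(s_1) + ... + 2r(s_{7}) + r(s_8)].
Sum ≈ 8.4325.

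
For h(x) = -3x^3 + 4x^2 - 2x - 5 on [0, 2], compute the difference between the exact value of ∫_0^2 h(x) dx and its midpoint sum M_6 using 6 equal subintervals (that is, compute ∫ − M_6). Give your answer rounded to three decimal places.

-0.093

Exact integral: ∫_0^2 h(x) dx ≈ -15.33333.
M_6 ≈ -15.24074.
Error ≈ -15.33333 − (-15.24074) ≈ -0.093.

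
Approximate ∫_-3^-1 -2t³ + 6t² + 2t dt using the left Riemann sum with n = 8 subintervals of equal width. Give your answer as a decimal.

96.375

Δt = (-1 − (-3))/8 = 0.25.
Left endpoints: -3, -2.75, -2.5, -2.25, -2, -1.75, -1.5, -1.25.
f(-3) = 102, f(-2.75) = 81.46875, f(-2.5) = 63.75, f(-2.25) = 48.65625, f(-2) = 36, f(-1.75) = 25.59375, f(-1.5) = 17.25, f(-1.25) = 10.78125.
Sum = Δt · [f(-3) + f(-2.75) + f(-2.5) + ...].
Sum = 96.375.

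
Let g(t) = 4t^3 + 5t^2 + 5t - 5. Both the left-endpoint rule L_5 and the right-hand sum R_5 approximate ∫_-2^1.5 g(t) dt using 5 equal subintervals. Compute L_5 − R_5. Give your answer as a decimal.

-37.975

L_5 = -32.27.
R_5 = 5.705.
L_5 − R_5 = -37.975.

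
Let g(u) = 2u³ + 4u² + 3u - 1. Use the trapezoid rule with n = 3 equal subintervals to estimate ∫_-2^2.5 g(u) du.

Δu = (2.5 − (-2))/3 = 1.5.
g(-2) = -7, g(-0.5) = -1.75, g(1) = 8, g(2.5) = 62.75.
T_3 = (Δu/2)·[g(u_0) + 2g(u_1) + 2g(u_2) + g(u_3)].
Sum = 51.1875.

51.1875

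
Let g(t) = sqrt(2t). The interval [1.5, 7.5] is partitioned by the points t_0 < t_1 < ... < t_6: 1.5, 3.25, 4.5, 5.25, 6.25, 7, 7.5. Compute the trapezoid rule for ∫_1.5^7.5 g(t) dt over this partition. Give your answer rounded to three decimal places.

17.576

Subinterval widths: 1.75, 1.25, 0.75, 1, 0.75, 0.5.
g(1.5) ≈ 1.732, g(3.25) ≈ 2.550, g(4.5) ≈ 3.000, g(5.25) ≈ 3.240, g(6.25) ≈ 3.536, g(7) ≈ 3.742, g(7.5) ≈ 3.873.
On each subinterval the trapezoid contributes (Δt_i/2)·[g(t_{i-1}) + g(t_i)].
Sum ≈ 17.576.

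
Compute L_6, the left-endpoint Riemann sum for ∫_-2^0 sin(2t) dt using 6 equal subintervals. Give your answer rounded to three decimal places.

Δt = (0 − (-2))/6 = 1/3.
Left endpoints: -2, -5/3, -4/3, -1, -2/3, -1/3.
f(-2) ≈ 0.757, f(-5/3) ≈ 0.191, f(-4/3) ≈ -0.457, f(-1) ≈ -0.909, f(-2/3) ≈ -0.972, f(-1/3) ≈ -0.618.
Sum = Δt · [f(-2) + f(-5/3) + f(-4/3) + ...].
Sum ≈ -0.670.

-0.670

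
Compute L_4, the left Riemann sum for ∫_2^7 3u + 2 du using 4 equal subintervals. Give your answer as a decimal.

Δu = (7 − 2)/4 = 1.25.
Left endpoints: 2, 3.25, 4.5, 5.75.
f(2) = 8, f(3.25) = 11.75, f(4.5) = 15.5, f(5.75) = 19.25.
Sum = Δu · [f(2) + f(3.25) + f(4.5) + f(5.75)].
Sum = 68.125.

68.125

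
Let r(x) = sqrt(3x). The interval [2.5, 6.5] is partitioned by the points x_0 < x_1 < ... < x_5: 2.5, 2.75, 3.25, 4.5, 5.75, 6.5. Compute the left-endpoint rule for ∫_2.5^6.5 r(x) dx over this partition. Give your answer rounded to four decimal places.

Subinterval widths: 0.25, 0.5, 1.25, 1.25, 0.75.
Left endpoints: 2.5, 2.75, 3.25, 4.5, 5.75.
r(2.5) ≈ 2.7386, r(2.75) ≈ 2.8723, r(3.25) ≈ 3.1225, r(4.5) ≈ 3.6742, r(5.75) ≈ 4.1533.
Sum = Σ Δx_i · r(x_i).
Sum ≈ 13.7317.

13.7317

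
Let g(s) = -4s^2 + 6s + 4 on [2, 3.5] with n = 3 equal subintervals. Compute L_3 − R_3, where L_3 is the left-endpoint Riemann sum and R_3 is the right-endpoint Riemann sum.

L_3 = -10.
R_3 = -22.
L_3 − R_3 = 12.

12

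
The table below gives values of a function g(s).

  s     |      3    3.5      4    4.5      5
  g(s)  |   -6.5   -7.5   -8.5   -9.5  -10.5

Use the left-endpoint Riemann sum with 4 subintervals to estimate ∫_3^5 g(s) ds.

-16

Δs = 0.5.
Sum = 0.5·[(-6.5) + (-7.5) + (-8.5) + (-9.5)] = -16.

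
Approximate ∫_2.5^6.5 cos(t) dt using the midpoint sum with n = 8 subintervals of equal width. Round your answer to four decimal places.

-0.3874

Δt = (6.5 − 2.5)/8 = 0.5.
Midpoints: 2.75, 3.25, 3.75, 4.25, 4.75, 5.25, 5.75, 6.25.
f(2.75) ≈ -0.9243, f(3.25) ≈ -0.9941, f(3.75) ≈ -0.8206, f(4.25) ≈ -0.4461, f(4.75) ≈ 0.0376, f(5.25) ≈ 0.5121, f(5.75) ≈ 0.8612, f(6.25) ≈ 0.9994.
Sum = Δt · [f(2.75) + f(3.25) + f(3.75) + ...].
Sum ≈ -0.3874.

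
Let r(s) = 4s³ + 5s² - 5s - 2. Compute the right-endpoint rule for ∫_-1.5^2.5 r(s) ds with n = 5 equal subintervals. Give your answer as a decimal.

82.76

Δs = (2.5 − (-1.5))/5 = 0.8.
Right endpoints: -0.7, 0.1, 0.9, 1.7, 2.5.
r(-0.7) = 2.578, r(0.1) = -2.446, r(0.9) = 0.466, r(1.7) = 23.602, r(2.5) = 79.25.
Sum = Δs · [r(-0.7) + r(0.1) + r(0.9) + r(1.7) + r(2.5)].
Sum = 82.76.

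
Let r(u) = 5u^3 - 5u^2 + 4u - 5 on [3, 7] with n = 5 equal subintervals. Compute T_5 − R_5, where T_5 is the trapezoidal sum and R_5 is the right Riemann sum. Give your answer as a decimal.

-558.4

T_5 = 2463.2.
R_5 = 3021.6.
T_5 − R_5 = -558.4.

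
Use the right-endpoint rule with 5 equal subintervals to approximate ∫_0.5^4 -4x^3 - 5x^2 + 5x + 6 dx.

-422.03

Δx = (4 − 0.5)/5 = 0.7.
Right endpoints: 1.2, 1.9, 2.6, 3.3, 4.
f(1.2) = -2.112, f(1.9) = -29.986, f(2.6) = -85.104, f(3.3) = -175.698, f(4) = -310.
Sum = Δx · [f(1.2) + f(1.9) + f(2.6) + f(3.3) + f(4)].
Sum = -422.03.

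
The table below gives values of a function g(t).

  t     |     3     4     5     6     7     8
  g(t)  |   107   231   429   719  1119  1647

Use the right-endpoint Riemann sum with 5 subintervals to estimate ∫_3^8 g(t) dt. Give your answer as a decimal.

4145

Δt = 1.
Sum = 1·[231 + 429 + 719 + 1119 + 1647] = 4145.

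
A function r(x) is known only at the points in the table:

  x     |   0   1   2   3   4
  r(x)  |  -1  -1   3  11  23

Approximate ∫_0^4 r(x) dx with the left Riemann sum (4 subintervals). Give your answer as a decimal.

12

Δx = 1.
Sum = 1·[(-1) + (-1) + 3 + 11] = 12.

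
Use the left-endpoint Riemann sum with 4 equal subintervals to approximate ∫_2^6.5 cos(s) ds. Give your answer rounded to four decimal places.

Δs = (6.5 − 2)/4 = 1.125.
Left endpoints: 2, 3.125, 4.25, 5.375.
f(2) ≈ -0.4161, f(3.125) ≈ -0.9999, f(4.25) ≈ -0.4461, f(5.375) ≈ 0.6152.
Sum = Δs · [f(2) + f(3.125) + f(4.25) + f(5.375)].
Sum ≈ -1.4028.

-1.4028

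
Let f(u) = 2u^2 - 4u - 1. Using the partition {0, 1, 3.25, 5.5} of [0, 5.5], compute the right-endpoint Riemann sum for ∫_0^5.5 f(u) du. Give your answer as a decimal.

Subinterval widths: 1, 2.25, 2.25.
Right endpoints: 1, 3.25, 5.5.
f(1) = -3, f(3.25) = 7.125, f(5.5) = 37.5.
Sum = Σ Δu_i · f(u_i).
Sum = 97.40625.

97.40625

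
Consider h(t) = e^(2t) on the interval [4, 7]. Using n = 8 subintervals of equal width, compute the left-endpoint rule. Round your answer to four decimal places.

402738.3533

Δt = (7 − 4)/8 = 0.375.
Left endpoints: 4, 4.375, 4.75, 5.125, 5.5, 5.875, 6.25, 6.625.
h(4) ≈ 2980.9580, h(4.375) ≈ 6310.6881, h(4.75) ≈ 13359.7268, h(5.125) ≈ 28282.5419, h(5.5) ≈ 59874.1417, h(5.875) ≈ 126753.5590, h(6.25) ≈ 268337.2865, h(6.625) ≈ 568070.0400.
Sum = Δt · [h(4) + h(4.375) + h(4.75) + ...].
Sum ≈ 402738.3533.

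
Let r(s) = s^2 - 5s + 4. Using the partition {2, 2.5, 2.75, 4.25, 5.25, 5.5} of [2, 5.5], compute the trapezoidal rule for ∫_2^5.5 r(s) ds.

1.921875

Subinterval widths: 0.5, 0.25, 1.5, 1, 0.25.
r(2) = -2, r(2.5) = -2.25, r(2.75) = -2.1875, r(4.25) = 0.8125, r(5.25) = 5.3125, r(5.5) = 6.75.
On each subinterval the trapezoid contributes (Δs_i/2)·[r(s_{i-1}) + r(s_i)].
Sum = 1.921875.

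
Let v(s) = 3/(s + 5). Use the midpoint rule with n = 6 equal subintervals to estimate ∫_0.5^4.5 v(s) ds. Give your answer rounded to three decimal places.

Δs = (4.5 − 0.5)/6 = 2/3.
Midpoints: 5/6, 1.5, 13/6, 17/6, 3.5, 25/6.
v(5/6) = 18/35, v(1.5) = 6/13, v(13/6) = 18/43, v(17/6) = 18/47, v(3.5) = 6/17, v(25/6) = 18/55.
Sum = Δs · [v(5/6) + v(1.5) + v(13/6) + ...].
Sum ≈ 1.638.

1.638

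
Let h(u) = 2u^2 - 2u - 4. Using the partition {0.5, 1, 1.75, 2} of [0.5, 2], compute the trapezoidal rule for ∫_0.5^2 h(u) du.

-4.3125

Subinterval widths: 0.5, 0.75, 0.25.
h(0.5) = -4.5, h(1) = -4, h(1.75) = -1.375, h(2) = 0.
On each subinterval the trapezoid contributes (Δu_i/2)·[h(u_{i-1}) + h(u_i)].
Sum = -4.3125.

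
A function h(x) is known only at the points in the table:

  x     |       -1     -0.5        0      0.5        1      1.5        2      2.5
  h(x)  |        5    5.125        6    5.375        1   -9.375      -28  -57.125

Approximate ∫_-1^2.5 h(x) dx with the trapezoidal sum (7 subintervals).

-22.96875

Δx = 0.5.
T_7 = (0.5/2)·[5 + 2·5.125 + 2·6 + 2·5.375 + 2·1 + 2·(-9.375) + 2·(-28) + (-57.125)] = -22.96875.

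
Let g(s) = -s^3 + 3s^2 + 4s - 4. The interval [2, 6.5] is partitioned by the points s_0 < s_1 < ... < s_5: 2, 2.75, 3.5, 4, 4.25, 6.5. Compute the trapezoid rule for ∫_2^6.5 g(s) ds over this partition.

-142.9921875

Subinterval widths: 0.75, 0.75, 0.5, 0.25, 2.25.
g(2) = 8, g(2.75) = 8.890625, g(3.5) = 3.875, g(4) = -4, g(4.25) = -9.578125, g(6.5) = -125.875.
On each subinterval the trapezoid contributes (Δs_i/2)·[g(s_{i-1}) + g(s_i)].
Sum = -142.9921875.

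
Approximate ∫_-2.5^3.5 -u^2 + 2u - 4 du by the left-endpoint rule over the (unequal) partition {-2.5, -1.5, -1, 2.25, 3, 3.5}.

Subinterval widths: 1, 0.5, 3.25, 0.75, 0.5.
Left endpoints: -2.5, -1.5, -1, 2.25, 3.
f(-2.5) = -15.25, f(-1.5) = -9.25, f(-1) = -7, f(2.25) = -4.5625, f(3) = -7.
Sum = Σ Δu_i · f(u_i).
Sum = -49.546875.

-49.546875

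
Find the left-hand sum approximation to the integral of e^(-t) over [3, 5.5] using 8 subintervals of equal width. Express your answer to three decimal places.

Δt = (5.5 − 3)/8 = 0.3125.
Left endpoints: 3, 3.3125, 3.625, 3.9375, 4.25, 4.5625, 4.875, 5.1875.
f(3) ≈ 0.050, f(3.3125) ≈ 0.036, f(3.625) ≈ 0.027, f(3.9375) ≈ 0.019, f(4.25) ≈ 0.014, f(4.5625) ≈ 0.010, f(4.875) ≈ 0.008, f(5.1875) ≈ 0.006.
Sum = Δt · [f(3) + f(3.3125) + f(3.625) + ...].
Sum ≈ 0.053.

0.053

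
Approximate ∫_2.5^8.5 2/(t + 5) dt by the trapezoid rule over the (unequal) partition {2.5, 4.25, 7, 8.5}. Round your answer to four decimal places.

Subinterval widths: 1.75, 2.75, 1.5.
f(2.5) = 4/15, f(4.25) = 8/37, f(7) = 1/6, f(8.5) = 4/27.
On each subinterval the trapezoid contributes (Δt_i/2)·[f(t_{i-1}) + f(t_i)].
Sum ≈ 1.1851.

1.1851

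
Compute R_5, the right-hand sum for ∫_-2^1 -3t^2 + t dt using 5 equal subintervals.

-7.44

Δt = (1 − (-2))/5 = 0.6.
Right endpoints: -1.4, -0.8, -0.2, 0.4, 1.
f(-1.4) = -7.28, f(-0.8) = -2.72, f(-0.2) = -0.32, f(0.4) = -0.08, f(1) = -2.
Sum = Δt · [f(-1.4) + f(-0.8) + f(-0.2) + f(0.4) + f(1)].
Sum = -7.44.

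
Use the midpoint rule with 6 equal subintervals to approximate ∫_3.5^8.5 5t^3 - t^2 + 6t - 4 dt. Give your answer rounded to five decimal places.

Δt = (8.5 − 3.5)/6 = 5/6.
Midpoints: 47/12, 4.75, 67/12, 77/12, 7.25, 97/12.
f(47/12) = 526303/1728, f(4.75) = 537.796875, f(67/12) = 1500923/1728, f(77/12) = 2271133/1728, f(7.25) = 1892.328125, f(97/12) = 4527353/1728.
Sum = Δt · [f(47/12) + f(4.75) + f(67/12) + ...].
Sum ≈ 6281.33102.

6281.33102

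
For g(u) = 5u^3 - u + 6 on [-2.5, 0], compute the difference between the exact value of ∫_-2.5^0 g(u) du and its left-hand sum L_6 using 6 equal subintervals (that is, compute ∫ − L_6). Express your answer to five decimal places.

Exact integral: ∫_-2.5^0 g(u) du = -30.703125.
L_6 ≈ -47.8146701.
Error ≈ -30.703125 − (-47.8146701) ≈ 17.11155.

17.11155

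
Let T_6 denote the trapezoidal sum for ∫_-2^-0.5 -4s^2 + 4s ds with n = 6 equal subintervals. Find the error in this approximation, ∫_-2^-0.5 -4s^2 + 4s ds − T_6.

Exact integral: ∫_-2^-0.5 f(s) ds = -18.
T_6 = -18.0625.
Error = -18 − (-18.0625) = 0.0625.

0.0625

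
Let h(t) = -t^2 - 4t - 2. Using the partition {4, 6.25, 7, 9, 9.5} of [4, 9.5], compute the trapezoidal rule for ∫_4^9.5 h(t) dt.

Subinterval widths: 2.25, 0.75, 2, 0.5.
h(4) = -34, h(6.25) = -66.0625, h(7) = -79, h(9) = -119, h(9.5) = -130.25.
On each subinterval the trapezoid contributes (Δt_i/2)·[h(t_{i-1}) + h(t_i)].
Sum = -427.28125.

-427.28125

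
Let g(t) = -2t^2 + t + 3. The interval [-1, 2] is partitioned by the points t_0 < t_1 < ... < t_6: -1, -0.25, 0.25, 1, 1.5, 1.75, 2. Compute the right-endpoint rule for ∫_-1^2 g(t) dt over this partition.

Subinterval widths: 0.75, 0.5, 0.75, 0.5, 0.25, 0.25.
Right endpoints: -0.25, 0.25, 1, 1.5, 1.75, 2.
g(-0.25) = 2.625, g(0.25) = 3.125, g(1) = 2, g(1.5) = 0, g(1.75) = -1.375, g(2) = -3.
Sum = Σ Δt_i · g(t_i).
Sum = 3.9375.

3.9375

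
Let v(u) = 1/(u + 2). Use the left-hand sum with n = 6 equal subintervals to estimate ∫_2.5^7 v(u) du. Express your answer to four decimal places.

0.7365

Δu = (7 − 2.5)/6 = 0.75.
Left endpoints: 2.5, 3.25, 4, 4.75, 5.5, 6.25.
v(2.5) = 2/9, v(3.25) = 4/21, v(4) = 1/6, v(4.75) = 4/27, v(5.5) = 2/15, v(6.25) = 4/33.
Sum = Δu · [v(2.5) + v(3.25) + v(4) + ...].
Sum ≈ 0.7365.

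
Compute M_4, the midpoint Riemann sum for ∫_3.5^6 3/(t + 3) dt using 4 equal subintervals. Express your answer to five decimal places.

0.97572

Δt = (6 − 3.5)/4 = 0.625.
Midpoints: 3.8125, 4.4375, 5.0625, 5.6875.
f(3.8125) = 48/109, f(4.4375) = 48/119, f(5.0625) = 16/43, f(5.6875) = 48/139.
Sum = Δt · [f(3.8125) + f(4.4375) + f(5.0625) + f(5.6875)].
Sum ≈ 0.97572.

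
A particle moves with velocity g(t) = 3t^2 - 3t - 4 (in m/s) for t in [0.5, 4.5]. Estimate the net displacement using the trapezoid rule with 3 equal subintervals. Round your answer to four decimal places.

Δt = (4.5 − 0.5)/3 = 4/3.
g(0.5) = -4.75, g(11/6) = 7/12, g(19/6) = 199/12, g(4.5) = 43.25.
T_3 = (Δt/2)·[g(t_0) + 2g(t_1) + 2g(t_2) + g(t_3)].
Sum ≈ 48.5556.

48.5556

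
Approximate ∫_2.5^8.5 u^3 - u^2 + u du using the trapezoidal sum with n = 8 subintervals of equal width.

Δu = (8.5 − 2.5)/8 = 0.75.
f(2.5) = 11.875, f(3.25) = 27.015625, f(4) = 52, f(4.75) = 89.359375, f(5.5) = 141.625, f(6.25) = 211.328125, f(7) = 301, f(7.75) = 413.171875, f(8.5) = 550.375.
T_8 = (Δu/2)·[f(u_0) + 2f(u_1) + ... + 2f(u_{7}) + f(u_8)].
Sum = 1137.46875.

1137.46875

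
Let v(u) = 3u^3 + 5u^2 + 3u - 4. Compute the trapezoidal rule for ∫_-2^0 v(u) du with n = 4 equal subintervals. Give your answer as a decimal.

Δu = (0 − (-2))/4 = 0.5.
v(-2) = -14, v(-1.5) = -7.375, v(-1) = -5, v(-0.5) = -4.625, v(0) = -4.
T_4 = (Δu/2)·[v(u_0) + 2v(u_1) + 2v(u_2) + 2v(u_3) + v(u_4)].
Sum = -13.

-13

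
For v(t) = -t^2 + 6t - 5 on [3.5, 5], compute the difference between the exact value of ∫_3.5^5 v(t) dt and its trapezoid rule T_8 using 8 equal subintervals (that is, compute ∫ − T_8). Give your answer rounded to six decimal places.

0.008789

Exact integral: ∫_3.5^5 v(t) dt = 3.375.
T_8 ≈ 3.36621094.
Error ≈ 3.375 − 3.36621094 ≈ 0.008789.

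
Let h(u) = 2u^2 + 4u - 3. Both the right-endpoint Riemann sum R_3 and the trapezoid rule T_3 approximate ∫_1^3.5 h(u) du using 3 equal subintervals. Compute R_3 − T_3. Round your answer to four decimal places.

13.5417

R_3 ≈ 57.037037.
T_3 ≈ 43.495370.
R_3 − T_3 ≈ 13.5417.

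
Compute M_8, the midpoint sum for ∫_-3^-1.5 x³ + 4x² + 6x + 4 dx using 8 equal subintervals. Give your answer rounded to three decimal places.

-1.722

Δx = (-1.5 − (-3))/8 = 0.1875.
Midpoints: -2.90625, -2.71875, -2.53125, -2.34375, -2.15625, -1.96875, -1.78125, -1.59375.
f(-2.90625) = -137605/32768, f(-2.71875) = -93127/32768, f(-2.53125) = -58225/32768, f(-2.34375) = -31603/32768, f(-2.15625) = -11965/32768, f(-1.96875) = 1985/32768, f(-1.78125) = 11543/32768, f(-1.59375) = 18005/32768.
Sum = Δx · [f(-2.90625) + f(-2.71875) + f(-2.53125) + ...].
Sum ≈ -1.722.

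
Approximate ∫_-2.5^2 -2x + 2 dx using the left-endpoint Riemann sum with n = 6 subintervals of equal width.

14.625

Δx = (2 − (-2.5))/6 = 0.75.
Left endpoints: -2.5, -1.75, -1, -0.25, 0.5, 1.25.
f(-2.5) = 7, f(-1.75) = 5.5, f(-1) = 4, f(-0.25) = 2.5, f(0.5) = 1, f(1.25) = -0.5.
Sum = Δx · [f(-2.5) + f(-1.75) + f(-1) + ...].
Sum = 14.625.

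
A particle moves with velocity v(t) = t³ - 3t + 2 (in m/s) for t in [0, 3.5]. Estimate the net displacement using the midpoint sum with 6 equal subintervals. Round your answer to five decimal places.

25.61957

Δt = (3.5 − 0)/6 = 7/12.
Midpoints: 7/24, 0.875, 35/24, 49/24, 2.625, 77/24.
v(7/24) = 15895/13824, v(0.875) = 23/512, v(35/24) = 10043/13824, v(49/24) = 60625/13824, v(2.625) = 6253/512, v(77/24) = 351125/13824.
Sum = Δt · [v(7/24) + v(0.875) + v(35/24) + ...].
Sum ≈ 25.61957.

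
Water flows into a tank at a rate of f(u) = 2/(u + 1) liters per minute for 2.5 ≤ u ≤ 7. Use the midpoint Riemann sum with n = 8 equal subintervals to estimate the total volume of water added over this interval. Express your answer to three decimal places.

Δu = (7 − 2.5)/8 = 0.5625.
Midpoints: 2.78125, 3.34375, 3.90625, 4.46875, 5.03125, 5.59375, 6.15625, 6.71875.
f(2.78125) = 64/121, f(3.34375) = 64/139, f(3.90625) = 64/157, f(4.46875) = 64/175, f(5.03125) = 64/193, f(5.59375) = 64/211, f(6.15625) = 64/229, f(6.71875) = 64/247.
Sum = Δu · [f(2.78125) + f(3.34375) + f(3.90625) + ...].
Sum ≈ 1.652.

1.652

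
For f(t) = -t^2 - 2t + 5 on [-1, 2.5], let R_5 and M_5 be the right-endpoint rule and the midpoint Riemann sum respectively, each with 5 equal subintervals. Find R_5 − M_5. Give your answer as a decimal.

R_5 = 2.135.
M_5 = 6.85125.
R_5 − M_5 = -4.71625.

-4.71625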